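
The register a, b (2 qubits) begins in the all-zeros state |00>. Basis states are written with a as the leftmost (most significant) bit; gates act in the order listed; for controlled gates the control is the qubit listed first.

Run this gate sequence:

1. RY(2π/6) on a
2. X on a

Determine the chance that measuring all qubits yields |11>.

A full measurement returns |11> with probability 0.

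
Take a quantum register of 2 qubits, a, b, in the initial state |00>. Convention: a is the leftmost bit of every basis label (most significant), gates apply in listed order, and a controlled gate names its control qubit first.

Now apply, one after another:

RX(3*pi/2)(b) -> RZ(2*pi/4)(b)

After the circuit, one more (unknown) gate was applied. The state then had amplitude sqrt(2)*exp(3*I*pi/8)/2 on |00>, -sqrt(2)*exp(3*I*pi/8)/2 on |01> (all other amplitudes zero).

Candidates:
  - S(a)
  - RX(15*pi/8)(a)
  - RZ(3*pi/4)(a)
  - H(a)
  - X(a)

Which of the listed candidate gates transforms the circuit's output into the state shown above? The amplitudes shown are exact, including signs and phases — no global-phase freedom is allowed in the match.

It was RZ(3*pi/4)(a) that produced the state shown.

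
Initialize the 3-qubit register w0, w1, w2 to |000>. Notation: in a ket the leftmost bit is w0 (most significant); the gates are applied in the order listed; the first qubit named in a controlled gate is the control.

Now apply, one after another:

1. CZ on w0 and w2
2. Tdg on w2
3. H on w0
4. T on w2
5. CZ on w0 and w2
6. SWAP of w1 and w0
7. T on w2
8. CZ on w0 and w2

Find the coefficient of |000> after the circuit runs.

|000> carries amplitude sqrt(2)/2 in the final state.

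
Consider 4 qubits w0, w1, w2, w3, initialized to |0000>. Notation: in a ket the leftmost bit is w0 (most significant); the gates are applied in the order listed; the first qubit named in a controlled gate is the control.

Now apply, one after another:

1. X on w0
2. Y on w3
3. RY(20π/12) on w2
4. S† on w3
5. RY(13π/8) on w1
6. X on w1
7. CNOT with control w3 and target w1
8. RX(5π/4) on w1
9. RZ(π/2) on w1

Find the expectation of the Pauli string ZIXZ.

The observable ZIXZ averages to -sqrt(3)/2.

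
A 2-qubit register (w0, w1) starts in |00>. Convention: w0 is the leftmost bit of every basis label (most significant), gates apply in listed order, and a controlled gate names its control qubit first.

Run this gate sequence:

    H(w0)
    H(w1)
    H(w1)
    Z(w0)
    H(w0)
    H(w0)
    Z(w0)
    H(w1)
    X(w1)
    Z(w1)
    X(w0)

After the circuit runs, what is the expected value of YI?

The observable YI averages to 0. Key observation: steps 3-8 multiply out to the identity, so the circuit reduces to the remaining gates.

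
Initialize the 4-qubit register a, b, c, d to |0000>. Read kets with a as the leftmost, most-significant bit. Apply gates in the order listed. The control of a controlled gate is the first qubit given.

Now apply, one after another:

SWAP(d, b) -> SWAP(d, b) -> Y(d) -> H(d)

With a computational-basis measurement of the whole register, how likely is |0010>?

The probability of measuring |0010> is 0.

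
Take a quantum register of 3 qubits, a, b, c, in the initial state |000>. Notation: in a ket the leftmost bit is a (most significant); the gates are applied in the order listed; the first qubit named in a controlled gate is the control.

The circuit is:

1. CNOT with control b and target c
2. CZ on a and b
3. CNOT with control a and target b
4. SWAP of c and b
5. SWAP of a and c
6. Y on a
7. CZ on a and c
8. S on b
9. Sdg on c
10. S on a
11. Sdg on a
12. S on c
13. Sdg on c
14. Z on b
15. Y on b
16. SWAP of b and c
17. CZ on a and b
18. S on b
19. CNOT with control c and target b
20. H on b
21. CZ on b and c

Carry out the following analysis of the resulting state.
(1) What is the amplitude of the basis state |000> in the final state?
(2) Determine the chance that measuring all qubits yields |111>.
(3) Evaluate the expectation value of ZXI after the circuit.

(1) The amplitude on |000> is 0.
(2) A full measurement returns |111> with probability 1/2.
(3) In the final state, ZXI has expectation -1.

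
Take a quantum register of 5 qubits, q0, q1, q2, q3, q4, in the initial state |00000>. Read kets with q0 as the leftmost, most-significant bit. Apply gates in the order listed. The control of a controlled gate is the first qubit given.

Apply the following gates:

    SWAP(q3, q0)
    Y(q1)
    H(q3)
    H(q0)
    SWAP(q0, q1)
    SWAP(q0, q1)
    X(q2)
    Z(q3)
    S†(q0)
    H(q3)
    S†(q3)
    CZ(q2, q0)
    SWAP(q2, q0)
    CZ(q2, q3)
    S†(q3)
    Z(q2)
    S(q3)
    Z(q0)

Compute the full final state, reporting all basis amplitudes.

The final amplitudes are -sqrt(2)/2 on |11010>, -sqrt(2)*I/2 on |11110>, and 0 on every other basis state. Key observation: steps 5-6 multiply out to the identity, so the circuit reduces to the remaining gates.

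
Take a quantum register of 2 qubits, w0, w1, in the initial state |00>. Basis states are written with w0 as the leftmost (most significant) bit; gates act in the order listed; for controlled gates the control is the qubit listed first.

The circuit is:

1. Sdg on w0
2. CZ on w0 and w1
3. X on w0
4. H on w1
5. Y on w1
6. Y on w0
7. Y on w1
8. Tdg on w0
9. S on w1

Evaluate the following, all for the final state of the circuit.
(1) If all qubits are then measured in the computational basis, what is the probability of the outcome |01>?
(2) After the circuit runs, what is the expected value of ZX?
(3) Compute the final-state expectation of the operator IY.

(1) A full measurement returns |01> with probability 1/2.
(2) The observable ZX averages to 0.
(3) The observable IY averages to 1.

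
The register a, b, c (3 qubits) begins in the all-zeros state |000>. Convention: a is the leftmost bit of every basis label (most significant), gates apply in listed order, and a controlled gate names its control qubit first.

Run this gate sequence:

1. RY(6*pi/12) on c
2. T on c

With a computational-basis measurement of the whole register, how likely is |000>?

The probability of measuring |000> is 1/2.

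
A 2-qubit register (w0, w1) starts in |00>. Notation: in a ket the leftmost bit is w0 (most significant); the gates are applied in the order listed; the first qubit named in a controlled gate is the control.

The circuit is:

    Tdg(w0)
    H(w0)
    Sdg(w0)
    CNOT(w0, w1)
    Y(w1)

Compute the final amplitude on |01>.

The amplitude on |01> is sqrt(2)*I/2.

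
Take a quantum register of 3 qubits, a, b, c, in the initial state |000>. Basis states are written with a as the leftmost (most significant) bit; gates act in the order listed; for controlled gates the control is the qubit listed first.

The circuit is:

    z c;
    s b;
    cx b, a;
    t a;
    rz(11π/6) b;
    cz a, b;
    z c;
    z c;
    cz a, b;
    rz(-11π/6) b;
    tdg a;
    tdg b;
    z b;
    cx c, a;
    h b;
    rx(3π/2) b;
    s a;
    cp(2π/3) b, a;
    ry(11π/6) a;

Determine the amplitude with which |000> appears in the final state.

|000> carries amplitude I*(1 - I)*(sqrt(2) + sqrt(6))/8 in the final state. Key observation: the block from step 4 through step 11 cancels to the identity and can be dropped.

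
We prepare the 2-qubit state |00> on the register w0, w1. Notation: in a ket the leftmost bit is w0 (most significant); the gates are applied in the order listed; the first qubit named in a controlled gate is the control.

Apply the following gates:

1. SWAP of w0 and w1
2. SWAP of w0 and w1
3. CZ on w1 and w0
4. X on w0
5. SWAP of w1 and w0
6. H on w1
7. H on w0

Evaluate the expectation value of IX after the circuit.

In the final state, IX has expectation -1.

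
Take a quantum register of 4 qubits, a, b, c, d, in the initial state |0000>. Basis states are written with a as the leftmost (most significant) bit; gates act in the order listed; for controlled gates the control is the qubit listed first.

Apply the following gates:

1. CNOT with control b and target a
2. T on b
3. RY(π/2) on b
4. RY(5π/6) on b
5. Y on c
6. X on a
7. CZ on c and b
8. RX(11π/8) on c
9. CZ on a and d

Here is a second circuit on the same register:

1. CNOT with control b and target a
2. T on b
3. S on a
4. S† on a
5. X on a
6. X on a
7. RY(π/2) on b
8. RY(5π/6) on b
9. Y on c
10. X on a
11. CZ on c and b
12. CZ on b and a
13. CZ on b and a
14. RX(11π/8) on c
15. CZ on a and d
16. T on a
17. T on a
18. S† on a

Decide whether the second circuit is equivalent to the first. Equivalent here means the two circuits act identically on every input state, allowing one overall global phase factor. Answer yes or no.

Yes, they are equivalent — the unitaries differ by at most a global phase.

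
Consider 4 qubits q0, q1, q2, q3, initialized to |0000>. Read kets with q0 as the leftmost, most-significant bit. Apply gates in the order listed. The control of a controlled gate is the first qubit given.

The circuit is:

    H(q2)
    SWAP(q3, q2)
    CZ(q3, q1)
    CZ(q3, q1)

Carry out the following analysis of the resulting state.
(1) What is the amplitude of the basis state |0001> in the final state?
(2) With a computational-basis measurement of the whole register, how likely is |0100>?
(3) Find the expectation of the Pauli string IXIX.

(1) |0001> carries amplitude sqrt(2)/2 in the final state. Key observation: steps 3-4 multiply out to the identity, so the circuit reduces to the remaining gates.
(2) A full measurement returns |0100> with probability 0.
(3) In the final state, IXIX has expectation 0.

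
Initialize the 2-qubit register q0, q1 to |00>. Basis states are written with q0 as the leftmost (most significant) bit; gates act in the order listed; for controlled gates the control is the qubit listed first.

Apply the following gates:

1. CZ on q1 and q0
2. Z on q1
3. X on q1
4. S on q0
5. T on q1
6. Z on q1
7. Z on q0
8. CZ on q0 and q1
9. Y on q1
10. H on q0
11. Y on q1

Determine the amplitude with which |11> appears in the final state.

|11> carries amplitude -sqrt(2)*exp(I*pi/4)/2 in the final state.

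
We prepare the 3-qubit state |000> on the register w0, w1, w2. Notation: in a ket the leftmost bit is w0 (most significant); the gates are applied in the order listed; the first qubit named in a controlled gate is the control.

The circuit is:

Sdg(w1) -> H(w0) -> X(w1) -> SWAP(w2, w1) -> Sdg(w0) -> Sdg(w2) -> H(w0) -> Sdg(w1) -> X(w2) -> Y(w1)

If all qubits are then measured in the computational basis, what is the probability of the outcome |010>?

A full measurement returns |010> with probability 1/2.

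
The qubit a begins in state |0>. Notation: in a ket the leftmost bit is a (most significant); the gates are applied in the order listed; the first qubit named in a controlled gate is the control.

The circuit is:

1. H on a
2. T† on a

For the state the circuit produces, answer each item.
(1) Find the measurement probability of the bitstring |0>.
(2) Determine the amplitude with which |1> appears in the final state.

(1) Outcome |0> occurs with probability 1/2.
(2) The amplitude on |1> is -sqrt(2)*exp(3*I*pi/4)/2.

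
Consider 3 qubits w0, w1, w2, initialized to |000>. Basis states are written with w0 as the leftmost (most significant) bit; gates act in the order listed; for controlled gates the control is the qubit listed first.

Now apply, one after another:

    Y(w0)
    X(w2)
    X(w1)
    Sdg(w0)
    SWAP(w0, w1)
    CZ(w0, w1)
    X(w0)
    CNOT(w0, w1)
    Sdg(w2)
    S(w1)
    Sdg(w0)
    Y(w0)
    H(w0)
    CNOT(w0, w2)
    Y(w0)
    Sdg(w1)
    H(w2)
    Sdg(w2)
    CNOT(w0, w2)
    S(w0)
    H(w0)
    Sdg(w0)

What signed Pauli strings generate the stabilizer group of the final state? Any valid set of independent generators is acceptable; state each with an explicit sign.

The stabilizer group can be generated by -IIY, -ZII, -IZI, among other valid generating sets.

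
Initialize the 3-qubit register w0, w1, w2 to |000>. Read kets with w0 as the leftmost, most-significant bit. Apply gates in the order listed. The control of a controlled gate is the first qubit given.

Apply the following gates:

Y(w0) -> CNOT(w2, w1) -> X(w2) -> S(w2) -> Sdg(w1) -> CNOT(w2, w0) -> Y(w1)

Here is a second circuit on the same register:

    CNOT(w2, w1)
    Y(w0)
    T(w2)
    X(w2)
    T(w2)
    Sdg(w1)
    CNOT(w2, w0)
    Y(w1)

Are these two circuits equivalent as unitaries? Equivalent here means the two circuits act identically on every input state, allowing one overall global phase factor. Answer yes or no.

No — the two circuits implement different unitaries, even allowing a global phase.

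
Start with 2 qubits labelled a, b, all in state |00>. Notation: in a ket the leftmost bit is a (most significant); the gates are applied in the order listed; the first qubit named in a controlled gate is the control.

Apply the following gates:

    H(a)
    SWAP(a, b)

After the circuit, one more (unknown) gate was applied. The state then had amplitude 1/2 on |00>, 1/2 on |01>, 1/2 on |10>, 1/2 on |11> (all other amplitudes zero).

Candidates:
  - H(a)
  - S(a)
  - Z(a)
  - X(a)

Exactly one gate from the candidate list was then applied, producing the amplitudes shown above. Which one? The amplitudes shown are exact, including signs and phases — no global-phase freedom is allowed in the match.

The applied gate was H(a).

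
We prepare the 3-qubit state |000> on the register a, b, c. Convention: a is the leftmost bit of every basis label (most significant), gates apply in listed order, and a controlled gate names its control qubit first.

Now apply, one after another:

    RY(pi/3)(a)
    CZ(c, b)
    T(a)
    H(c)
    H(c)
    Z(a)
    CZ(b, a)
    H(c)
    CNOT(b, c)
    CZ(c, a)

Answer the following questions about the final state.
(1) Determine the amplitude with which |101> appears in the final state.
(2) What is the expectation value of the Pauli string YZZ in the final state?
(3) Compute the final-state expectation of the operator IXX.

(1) The amplitude on |101> is sqrt(2)*exp(I*pi/4)/4. Key observation: the block from step 4 through step 5 cancels to the identity and can be dropped.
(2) The expectation value of YZZ is -sqrt(6)/4.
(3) The expectation value of IXX is 0.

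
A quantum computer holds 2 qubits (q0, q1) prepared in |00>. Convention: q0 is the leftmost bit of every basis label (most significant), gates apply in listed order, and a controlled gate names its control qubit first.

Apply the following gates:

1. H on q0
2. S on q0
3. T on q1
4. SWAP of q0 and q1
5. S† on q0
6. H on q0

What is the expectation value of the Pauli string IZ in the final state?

The observable IZ averages to 0.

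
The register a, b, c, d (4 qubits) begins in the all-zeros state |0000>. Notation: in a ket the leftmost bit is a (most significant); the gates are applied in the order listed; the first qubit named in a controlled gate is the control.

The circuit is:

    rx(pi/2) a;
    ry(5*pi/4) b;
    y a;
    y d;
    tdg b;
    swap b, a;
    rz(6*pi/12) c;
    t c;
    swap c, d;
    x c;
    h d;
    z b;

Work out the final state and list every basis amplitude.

After the circuit, the state carries amplitude sqrt(2 - sqrt(2))*exp(I*pi/4)/4 on |0000>, sqrt(2 - sqrt(2))*exp(I*pi/4)/4 on |0001>, 0 on |0010>, 0 on |0011>, sqrt(2 - sqrt(2))*exp(3*I*pi/4)/4 on |0100>, sqrt(2 - sqrt(2))*exp(3*I*pi/4)/4 on |0101>, 0 on |0110>, 0 on |0111>, -sqrt(sqrt(2) + 2)/4 on |1000>, -sqrt(sqrt(2) + 2)/4 on |1001>, 0 on |1010>, 0 on |1011>, -I*sqrt(sqrt(2) + 2)/4 on |1100>, -I*sqrt(sqrt(2) + 2)/4 on |1101>, 0 on |1110>, 0 on |1111>.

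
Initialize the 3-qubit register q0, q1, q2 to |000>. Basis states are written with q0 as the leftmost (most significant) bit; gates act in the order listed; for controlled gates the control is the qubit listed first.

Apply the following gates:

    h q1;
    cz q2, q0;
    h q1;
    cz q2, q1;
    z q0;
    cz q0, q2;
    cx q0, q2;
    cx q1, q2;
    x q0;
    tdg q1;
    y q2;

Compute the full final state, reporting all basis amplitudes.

After the circuit, the state carries amplitude I on |101>, and 0 on every other basis state.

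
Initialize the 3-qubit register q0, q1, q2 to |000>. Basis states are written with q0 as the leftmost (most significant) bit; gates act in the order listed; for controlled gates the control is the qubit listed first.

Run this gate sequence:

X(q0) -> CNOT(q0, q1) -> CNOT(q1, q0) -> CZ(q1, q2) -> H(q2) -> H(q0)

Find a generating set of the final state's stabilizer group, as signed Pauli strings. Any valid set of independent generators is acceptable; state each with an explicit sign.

The final state is stabilized by the group generated by +XII, +IIX, -IZI; other independent generating sets are equally valid.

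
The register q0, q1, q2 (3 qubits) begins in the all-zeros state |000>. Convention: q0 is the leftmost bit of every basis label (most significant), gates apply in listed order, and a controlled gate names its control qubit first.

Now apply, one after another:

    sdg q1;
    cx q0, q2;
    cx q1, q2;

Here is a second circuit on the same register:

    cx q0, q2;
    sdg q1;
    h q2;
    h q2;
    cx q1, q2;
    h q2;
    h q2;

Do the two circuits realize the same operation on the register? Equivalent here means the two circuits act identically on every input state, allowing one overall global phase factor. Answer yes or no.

Yes, they are equivalent — the unitaries differ by at most a global phase.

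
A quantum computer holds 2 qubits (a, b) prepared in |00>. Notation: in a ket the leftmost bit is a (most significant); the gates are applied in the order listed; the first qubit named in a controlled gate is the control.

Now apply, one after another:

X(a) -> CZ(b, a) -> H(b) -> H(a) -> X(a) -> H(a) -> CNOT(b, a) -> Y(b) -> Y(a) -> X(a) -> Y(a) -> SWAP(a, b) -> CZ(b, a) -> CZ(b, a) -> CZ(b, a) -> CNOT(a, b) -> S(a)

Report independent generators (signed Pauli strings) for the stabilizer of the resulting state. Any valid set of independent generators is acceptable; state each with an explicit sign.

One valid set of independent stabilizer generators is -YI, -IZ (any independent generating set of the same group is equally correct). Key observation: gates 14-15 undo each other exactly, leaving only the rest of the circuit to track.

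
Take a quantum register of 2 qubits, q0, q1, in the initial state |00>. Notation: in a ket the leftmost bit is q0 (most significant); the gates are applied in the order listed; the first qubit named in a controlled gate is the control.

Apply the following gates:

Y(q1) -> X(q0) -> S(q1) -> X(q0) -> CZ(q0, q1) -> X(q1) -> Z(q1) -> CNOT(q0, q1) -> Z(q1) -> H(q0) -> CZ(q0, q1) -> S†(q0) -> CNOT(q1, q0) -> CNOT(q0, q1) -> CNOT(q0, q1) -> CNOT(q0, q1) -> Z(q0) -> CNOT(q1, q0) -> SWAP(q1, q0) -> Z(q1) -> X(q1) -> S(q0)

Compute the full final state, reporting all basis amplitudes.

After the circuit, the state carries amplitude 0 on |00>, -sqrt(2)/2 on |01>, 0 on |10>, sqrt(2)/2 on |11>.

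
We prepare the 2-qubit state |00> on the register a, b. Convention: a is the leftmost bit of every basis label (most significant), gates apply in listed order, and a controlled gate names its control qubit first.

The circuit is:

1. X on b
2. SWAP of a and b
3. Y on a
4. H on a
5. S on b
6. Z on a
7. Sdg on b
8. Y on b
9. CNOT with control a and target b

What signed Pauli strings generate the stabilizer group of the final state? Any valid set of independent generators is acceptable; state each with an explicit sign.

The stabilizer group can be generated by -XX, -ZZ, among other valid generating sets.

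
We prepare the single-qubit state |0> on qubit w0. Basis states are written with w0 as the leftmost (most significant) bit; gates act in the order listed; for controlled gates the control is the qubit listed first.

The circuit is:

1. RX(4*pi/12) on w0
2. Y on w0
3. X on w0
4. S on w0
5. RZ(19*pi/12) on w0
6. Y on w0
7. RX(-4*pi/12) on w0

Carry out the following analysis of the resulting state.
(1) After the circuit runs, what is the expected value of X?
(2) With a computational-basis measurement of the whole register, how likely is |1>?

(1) The expectation value of X is -sqrt(6)/8 + 3*sqrt(2)/8.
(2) Outcome |1> occurs with probability 3*sqrt(2)/32 + 3*sqrt(6)/32 + 5/8.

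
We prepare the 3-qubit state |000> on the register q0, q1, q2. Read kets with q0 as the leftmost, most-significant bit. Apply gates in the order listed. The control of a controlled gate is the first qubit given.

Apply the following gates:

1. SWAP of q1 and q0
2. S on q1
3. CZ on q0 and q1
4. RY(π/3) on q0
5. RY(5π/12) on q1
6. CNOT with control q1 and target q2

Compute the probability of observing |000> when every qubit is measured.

The probability of measuring |000> is -3*sqrt(2)/32 + 3*sqrt(6)/32 + 3/8.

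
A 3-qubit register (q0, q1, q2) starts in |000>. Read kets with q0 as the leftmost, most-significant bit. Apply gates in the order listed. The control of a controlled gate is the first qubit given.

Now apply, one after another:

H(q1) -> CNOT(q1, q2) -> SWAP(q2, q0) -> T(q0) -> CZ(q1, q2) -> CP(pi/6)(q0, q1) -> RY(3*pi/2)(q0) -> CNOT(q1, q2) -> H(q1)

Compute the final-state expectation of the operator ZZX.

In the final state, ZZX has expectation -sqrt(2)/4 + sqrt(6)/4.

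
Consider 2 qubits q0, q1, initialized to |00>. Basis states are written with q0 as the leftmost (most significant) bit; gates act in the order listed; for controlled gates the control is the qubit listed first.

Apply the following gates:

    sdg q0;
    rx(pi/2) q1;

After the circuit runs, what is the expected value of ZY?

In the final state, ZY has expectation -1.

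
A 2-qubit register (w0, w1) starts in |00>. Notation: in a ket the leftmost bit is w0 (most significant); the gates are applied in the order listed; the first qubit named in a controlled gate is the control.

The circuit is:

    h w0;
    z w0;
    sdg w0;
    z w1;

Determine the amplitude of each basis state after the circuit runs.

The final amplitudes are sqrt(2)/2 on |00>, 0 on |01>, sqrt(2)*I/2 on |10>, 0 on |11>.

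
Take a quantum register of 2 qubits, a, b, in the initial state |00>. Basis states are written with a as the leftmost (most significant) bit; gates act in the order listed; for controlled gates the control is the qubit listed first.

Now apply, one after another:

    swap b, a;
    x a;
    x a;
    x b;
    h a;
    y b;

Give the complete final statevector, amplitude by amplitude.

The resulting statevector has amplitude -sqrt(2)*I/2 on |00>, 0 on |01>, -sqrt(2)*I/2 on |10>, 0 on |11>.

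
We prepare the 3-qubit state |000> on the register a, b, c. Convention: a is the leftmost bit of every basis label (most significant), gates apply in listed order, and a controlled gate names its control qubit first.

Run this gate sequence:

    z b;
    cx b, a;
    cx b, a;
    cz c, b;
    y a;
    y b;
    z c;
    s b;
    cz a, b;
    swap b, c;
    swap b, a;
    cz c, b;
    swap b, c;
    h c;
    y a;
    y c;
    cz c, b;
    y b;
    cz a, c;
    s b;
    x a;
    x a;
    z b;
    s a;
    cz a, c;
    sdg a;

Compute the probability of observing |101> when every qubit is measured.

A full measurement returns |101> with probability 1/2.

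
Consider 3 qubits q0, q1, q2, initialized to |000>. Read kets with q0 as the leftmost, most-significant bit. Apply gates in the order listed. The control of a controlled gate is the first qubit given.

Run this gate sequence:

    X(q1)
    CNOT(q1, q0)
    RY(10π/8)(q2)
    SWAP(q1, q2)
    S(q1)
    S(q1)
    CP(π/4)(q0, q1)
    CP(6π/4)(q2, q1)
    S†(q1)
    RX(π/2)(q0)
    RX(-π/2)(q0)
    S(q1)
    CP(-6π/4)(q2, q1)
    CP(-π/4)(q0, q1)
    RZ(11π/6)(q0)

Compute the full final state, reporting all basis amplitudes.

The resulting statevector has amplitude -sqrt(2 - sqrt(2))*exp(11*I*pi/12)/2 on |101>, -sqrt(sqrt(2) + 2)*exp(11*I*pi/12)/2 on |111>, and 0 on every other basis state. Key observation: gates 7-14 undo each other exactly, leaving only the rest of the circuit to track.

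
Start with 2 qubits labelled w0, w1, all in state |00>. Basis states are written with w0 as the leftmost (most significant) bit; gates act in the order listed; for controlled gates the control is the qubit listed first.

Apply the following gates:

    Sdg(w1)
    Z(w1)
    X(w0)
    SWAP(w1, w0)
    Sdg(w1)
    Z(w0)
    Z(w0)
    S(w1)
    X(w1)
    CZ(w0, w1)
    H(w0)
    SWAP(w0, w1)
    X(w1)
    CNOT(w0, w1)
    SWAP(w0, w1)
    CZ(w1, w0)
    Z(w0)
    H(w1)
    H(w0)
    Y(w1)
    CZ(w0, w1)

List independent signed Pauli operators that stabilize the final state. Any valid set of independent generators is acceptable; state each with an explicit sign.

The final state is stabilized by the group generated by +IX, -ZI; other independent generating sets are equally valid.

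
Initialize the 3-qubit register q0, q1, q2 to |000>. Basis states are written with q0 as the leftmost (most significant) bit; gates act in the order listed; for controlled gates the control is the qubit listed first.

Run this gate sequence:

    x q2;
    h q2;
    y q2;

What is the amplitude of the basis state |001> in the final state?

|001> carries amplitude sqrt(2)*I/2 in the final state.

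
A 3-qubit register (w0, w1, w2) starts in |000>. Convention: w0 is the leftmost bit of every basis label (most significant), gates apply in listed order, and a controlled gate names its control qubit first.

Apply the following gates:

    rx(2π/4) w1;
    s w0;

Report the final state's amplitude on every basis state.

The resulting statevector has amplitude sqrt(2)/2 on |000>, -sqrt(2)*I/2 on |010>, and 0 on every other basis state.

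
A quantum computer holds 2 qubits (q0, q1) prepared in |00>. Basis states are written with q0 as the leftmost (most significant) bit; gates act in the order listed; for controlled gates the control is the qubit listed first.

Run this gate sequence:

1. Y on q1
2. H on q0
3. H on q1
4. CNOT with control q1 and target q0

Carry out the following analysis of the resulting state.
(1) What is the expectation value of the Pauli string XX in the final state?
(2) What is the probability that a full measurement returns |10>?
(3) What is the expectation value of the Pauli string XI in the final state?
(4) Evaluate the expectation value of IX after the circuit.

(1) In the final state, XX has expectation -1.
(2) Outcome |10> occurs with probability 1/4.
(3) The observable XI averages to 1.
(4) The expectation value of IX is -1.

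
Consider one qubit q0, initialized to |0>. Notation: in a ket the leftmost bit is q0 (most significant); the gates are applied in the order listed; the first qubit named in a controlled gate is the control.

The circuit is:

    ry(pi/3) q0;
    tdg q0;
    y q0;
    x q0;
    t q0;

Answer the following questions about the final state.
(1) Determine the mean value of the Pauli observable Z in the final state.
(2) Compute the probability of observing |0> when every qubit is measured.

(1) In the final state, Z has expectation 1/2.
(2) The probability of measuring |0> is 3/4.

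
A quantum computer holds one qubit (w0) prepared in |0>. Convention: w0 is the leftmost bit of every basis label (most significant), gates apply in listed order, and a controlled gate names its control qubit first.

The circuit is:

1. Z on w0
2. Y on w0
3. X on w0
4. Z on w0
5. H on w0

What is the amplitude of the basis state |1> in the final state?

The amplitude on |1> is sqrt(2)*I/2.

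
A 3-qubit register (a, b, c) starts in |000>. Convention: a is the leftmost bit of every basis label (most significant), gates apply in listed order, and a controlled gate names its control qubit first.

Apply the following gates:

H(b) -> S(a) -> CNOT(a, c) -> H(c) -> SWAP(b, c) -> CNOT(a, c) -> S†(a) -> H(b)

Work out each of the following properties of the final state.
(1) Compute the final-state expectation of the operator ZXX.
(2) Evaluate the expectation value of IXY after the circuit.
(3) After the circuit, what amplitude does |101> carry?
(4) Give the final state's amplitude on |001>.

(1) The expectation value of ZXX is 0.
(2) In the final state, IXY has expectation 0.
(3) The amplitude on |101> is 0.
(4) The amplitude on |001> is sqrt(2)/2.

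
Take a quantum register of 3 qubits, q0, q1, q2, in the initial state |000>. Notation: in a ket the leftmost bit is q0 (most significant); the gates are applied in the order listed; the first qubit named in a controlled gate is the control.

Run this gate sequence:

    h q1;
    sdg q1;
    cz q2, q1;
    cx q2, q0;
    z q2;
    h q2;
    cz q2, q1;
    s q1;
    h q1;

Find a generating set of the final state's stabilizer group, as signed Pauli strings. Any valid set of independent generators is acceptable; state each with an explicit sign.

The stabilizer group can be generated by +IXX, +ZII, +IZZ, among other valid generating sets.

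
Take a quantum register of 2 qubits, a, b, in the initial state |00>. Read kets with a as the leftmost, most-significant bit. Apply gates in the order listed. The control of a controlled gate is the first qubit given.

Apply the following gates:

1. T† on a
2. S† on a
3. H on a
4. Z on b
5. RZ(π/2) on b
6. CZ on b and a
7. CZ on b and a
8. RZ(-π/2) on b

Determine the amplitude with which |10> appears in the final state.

The final state's coefficient on |10> equals sqrt(2)/2. Key observation: gates 5-8 undo each other exactly, leaving only the rest of the circuit to track.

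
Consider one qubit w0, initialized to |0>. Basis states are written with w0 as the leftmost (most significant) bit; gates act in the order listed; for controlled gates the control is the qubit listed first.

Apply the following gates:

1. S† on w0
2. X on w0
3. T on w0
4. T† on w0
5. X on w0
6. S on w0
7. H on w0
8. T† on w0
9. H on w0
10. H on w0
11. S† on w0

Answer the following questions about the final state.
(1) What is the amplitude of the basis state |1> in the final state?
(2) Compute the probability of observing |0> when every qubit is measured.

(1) The amplitude on |1> is -sqrt(2)*exp(I*pi/4)/2.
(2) The probability of measuring |0> is 1/2.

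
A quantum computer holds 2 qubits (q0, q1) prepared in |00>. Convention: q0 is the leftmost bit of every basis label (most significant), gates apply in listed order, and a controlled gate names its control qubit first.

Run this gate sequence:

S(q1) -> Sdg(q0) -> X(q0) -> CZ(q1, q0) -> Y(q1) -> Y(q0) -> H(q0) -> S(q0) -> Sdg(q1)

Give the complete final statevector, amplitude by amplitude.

After the circuit, the state carries amplitude 0 on |00>, -sqrt(2)*I/2 on |01>, 0 on |10>, sqrt(2)/2 on |11>.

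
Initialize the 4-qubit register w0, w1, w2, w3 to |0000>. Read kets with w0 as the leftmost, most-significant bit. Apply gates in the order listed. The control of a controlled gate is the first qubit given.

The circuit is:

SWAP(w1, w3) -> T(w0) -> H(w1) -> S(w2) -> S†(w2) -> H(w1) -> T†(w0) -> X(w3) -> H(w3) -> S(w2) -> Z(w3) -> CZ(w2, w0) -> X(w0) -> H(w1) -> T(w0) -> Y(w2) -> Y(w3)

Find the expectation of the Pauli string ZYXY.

In the final state, ZYXY has expectation 0. Key observation: the block from step 2 through step 7 cancels to the identity and can be dropped.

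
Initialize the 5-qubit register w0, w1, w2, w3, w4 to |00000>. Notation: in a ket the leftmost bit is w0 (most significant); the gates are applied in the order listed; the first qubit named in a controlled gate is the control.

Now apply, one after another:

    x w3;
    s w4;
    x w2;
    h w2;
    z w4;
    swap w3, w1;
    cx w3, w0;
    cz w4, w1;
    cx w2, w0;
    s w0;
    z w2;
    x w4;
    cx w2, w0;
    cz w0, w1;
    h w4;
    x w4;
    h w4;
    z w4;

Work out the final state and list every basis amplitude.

The final amplitudes are sqrt(2)/2 on |01001>, sqrt(2)*I/2 on |01101>, and 0 on every other basis state. Key observation: gates 15-18 undo each other exactly, leaving only the rest of the circuit to track.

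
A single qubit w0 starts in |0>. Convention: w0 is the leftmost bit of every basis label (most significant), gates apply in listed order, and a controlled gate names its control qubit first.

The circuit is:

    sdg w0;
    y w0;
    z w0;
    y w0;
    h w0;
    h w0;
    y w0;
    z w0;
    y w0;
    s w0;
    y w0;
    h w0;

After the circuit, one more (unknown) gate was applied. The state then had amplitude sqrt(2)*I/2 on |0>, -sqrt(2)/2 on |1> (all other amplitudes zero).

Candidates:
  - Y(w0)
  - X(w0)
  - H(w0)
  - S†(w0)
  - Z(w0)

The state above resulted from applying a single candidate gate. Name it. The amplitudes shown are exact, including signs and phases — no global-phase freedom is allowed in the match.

It was S†(w0) that produced the state shown. Key observation: steps 2-9 multiply out to the identity, so the circuit reduces to the remaining gates.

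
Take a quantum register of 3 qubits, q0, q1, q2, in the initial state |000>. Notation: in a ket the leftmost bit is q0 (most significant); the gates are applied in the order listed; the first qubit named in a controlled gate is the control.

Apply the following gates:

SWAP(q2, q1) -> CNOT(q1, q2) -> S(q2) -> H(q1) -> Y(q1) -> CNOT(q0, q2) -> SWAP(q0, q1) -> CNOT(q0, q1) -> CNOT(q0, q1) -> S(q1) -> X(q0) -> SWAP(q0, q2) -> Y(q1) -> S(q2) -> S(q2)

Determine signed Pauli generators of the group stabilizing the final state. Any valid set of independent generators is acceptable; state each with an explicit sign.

The stabilizer group can be generated by +IIX, +ZII, -IZI, among other valid generating sets.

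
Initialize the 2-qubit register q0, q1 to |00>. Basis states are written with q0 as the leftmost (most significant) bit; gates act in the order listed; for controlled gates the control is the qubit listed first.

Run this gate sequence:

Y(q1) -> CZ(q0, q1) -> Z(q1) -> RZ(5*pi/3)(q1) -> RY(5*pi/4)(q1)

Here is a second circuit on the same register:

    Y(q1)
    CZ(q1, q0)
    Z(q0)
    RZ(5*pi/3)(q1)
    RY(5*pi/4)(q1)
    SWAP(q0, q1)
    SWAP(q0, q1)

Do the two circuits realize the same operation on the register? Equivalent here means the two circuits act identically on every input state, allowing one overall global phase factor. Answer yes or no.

No: there is an input state on which the two circuits produce genuinely different outputs (not merely differing by a phase).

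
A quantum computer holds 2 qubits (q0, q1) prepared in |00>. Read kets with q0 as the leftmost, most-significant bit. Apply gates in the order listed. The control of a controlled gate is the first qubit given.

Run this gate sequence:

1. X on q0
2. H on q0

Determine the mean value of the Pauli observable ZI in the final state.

The expectation value of ZI is 0.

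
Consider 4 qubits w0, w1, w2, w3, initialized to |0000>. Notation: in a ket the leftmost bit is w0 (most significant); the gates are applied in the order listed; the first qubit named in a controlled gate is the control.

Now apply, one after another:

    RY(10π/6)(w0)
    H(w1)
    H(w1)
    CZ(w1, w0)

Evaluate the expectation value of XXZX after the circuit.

In the final state, XXZX has expectation 0. Key observation: the block from step 2 through step 3 cancels to the identity and can be dropped.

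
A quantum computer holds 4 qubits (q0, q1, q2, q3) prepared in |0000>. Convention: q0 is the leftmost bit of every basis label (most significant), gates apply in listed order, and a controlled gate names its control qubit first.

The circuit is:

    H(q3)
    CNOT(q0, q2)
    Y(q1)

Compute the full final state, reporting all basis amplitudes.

The resulting statevector has amplitude sqrt(2)*I/2 on |0100>, sqrt(2)*I/2 on |0101>, and 0 on every other basis state.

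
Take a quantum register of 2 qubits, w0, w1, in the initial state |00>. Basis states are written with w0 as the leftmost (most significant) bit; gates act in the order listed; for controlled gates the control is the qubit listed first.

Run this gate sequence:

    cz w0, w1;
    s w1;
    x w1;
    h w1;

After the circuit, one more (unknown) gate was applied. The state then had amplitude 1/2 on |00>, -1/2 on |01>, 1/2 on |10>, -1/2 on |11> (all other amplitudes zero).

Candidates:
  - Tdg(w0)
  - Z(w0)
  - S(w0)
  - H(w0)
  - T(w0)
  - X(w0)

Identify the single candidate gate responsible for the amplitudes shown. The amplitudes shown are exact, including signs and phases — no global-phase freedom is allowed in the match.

The applied gate was H(w0).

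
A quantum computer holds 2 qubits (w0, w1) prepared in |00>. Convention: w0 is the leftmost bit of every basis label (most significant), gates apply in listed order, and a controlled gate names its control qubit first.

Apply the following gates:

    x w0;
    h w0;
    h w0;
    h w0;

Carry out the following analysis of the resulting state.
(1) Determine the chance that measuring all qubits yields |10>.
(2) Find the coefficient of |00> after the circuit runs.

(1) The probability of measuring |10> is 1/2. Key observation: the block from step 2 through step 3 cancels to the identity and can be dropped.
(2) The amplitude on |00> is sqrt(2)/2.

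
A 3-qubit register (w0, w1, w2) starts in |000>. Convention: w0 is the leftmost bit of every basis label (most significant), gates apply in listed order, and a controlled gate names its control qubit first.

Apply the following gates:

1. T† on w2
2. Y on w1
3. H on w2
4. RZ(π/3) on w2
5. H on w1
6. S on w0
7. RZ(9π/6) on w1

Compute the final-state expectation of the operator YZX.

The observable YZX averages to 0.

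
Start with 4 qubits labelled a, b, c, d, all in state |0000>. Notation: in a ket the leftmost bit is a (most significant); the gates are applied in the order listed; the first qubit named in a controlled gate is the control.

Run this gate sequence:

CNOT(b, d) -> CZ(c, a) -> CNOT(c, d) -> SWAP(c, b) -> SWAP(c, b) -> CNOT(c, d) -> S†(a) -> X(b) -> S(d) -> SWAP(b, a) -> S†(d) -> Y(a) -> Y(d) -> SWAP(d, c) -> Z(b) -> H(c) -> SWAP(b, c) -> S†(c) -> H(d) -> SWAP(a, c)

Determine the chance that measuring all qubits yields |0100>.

The probability of measuring |0100> is 1/4. Key observation: gates 3-6 undo each other exactly, leaving only the rest of the circuit to track.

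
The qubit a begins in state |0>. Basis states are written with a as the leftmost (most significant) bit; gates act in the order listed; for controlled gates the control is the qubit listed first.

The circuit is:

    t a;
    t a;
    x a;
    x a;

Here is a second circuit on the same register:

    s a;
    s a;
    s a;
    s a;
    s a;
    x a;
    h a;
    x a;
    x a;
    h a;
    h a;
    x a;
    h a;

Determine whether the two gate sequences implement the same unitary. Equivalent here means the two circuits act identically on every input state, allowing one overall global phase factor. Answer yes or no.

No, they are not equivalent — no single phase factor reconciles the two unitaries.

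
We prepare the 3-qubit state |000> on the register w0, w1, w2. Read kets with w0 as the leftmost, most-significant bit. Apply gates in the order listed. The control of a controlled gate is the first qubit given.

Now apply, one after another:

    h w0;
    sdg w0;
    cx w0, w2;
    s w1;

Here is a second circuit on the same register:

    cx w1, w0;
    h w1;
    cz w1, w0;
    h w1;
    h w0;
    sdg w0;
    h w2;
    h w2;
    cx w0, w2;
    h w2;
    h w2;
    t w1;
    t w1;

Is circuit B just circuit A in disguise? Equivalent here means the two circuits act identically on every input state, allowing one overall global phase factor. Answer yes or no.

No, they are not equivalent — no single phase factor reconciles the two unitaries.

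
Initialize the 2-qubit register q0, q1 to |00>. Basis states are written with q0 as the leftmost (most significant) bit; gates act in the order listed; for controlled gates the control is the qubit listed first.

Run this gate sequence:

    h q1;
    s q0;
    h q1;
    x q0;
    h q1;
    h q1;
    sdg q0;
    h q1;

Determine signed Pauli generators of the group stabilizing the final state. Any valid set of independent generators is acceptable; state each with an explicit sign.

One valid set of independent stabilizer generators is +IX, -ZI (any independent generating set of the same group is equally correct).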